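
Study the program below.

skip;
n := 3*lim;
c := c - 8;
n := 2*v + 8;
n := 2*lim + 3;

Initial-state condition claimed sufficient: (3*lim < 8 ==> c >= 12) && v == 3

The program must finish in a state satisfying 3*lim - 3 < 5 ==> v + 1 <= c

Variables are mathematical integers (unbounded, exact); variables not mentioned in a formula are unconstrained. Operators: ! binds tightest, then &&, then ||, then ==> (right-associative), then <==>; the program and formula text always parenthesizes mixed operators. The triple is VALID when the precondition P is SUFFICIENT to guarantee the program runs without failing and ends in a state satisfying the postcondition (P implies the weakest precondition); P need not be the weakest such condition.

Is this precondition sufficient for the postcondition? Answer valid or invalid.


Working backward. After the program, the postcondition 3*lim - 3 < 5 ==> v + 1 <= c must hold; in canonical form it is 3*lim < 8 ==> v <= c - 1.
Before n := 2*lim + 3: 3*lim < 8 ==> v <= c - 1
Before n := 2*v + 8: 3*lim < 8 ==> v <= c - 1
Before c := c - 8: 3*lim < 8 ==> v <= c - 9
Before n := 3*lim: 3*lim < 8 ==> v <= c - 9
Before skip: 3*lim < 8 ==> v <= c - 9
The weakest precondition is 3*lim < 8 ==> v <= c - 9.
Check whether (3*lim < 8 ==> c >= 12) && v == 3 implies it.
Every state satisfying the precondition satisfies the weakest precondition: the implication holds.
Answer: valid


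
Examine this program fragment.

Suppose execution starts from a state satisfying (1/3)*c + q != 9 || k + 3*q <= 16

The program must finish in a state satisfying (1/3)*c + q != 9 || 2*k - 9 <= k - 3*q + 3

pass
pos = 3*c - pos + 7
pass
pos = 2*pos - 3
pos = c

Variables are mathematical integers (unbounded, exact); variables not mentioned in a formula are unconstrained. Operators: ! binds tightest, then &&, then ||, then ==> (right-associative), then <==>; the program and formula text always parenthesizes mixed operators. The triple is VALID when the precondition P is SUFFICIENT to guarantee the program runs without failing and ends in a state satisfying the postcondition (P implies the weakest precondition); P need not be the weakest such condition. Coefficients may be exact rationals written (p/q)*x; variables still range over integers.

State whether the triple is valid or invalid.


Working backward. After the program, the postcondition (1/3)*c + q != 9 || 2*k - 9 <= k - 3*q + 3 must hold; in canonical form it is (1/3)*c + q != 9 || k + 3*q <= 12.
Before pos := c: (1/3)*c + q != 9 || k + 3*q <= 12
Before pos := 2*pos - 3: (1/3)*c + q != 9 || k + 3*q <= 12
Before skip: (1/3)*c + q != 9 || k + 3*q <= 12
Before pos := 3*c - pos + 7: (1/3)*c + q != 9 || k + 3*q <= 12
Before skip: (1/3)*c + q != 9 || k + 3*q <= 12
The weakest precondition is (1/3)*c + q != 9 || k + 3*q <= 12.
Check whether (1/3)*c + q != 9 || k + 3*q <= 16 implies it.
Countermodel: at the initial state c = 27, k = 13, q = 0, the precondition holds but the weakest precondition fails.
Answer: invalid


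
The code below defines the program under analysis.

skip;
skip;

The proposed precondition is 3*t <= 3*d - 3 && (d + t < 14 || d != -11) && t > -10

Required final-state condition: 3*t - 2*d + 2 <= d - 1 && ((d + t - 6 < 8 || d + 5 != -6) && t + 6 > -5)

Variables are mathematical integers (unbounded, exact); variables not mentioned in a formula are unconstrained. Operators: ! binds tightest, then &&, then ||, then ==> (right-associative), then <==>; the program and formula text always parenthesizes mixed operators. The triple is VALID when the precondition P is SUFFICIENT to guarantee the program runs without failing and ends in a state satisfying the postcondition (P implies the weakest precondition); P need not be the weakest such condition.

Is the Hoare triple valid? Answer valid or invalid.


Working backward. After the program, the postcondition 3*t - 2*d + 2 <= d - 1 && ((d + t - 6 < 8 || d + 5 != -6) && t + 6 > -5) must hold; in canonical form it is 3*t <= 3*d - 3 && (d + t < 14 || d != -11) && t > -11.
Before skip: 3*t <= 3*d - 3 && (d + t < 14 || d != -11) && t > -11
Before skip: 3*t <= 3*d - 3 && (d + t < 14 || d != -11) && t > -11
The weakest precondition is 3*t <= 3*d - 3 && (d + t < 14 || d != -11) && t > -11.
Check whether 3*t <= 3*d - 3 && (d + t < 14 || d != -11) && t > -10 implies it.
Every state satisfying the precondition satisfies the weakest precondition: the implication holds.
Answer: valid


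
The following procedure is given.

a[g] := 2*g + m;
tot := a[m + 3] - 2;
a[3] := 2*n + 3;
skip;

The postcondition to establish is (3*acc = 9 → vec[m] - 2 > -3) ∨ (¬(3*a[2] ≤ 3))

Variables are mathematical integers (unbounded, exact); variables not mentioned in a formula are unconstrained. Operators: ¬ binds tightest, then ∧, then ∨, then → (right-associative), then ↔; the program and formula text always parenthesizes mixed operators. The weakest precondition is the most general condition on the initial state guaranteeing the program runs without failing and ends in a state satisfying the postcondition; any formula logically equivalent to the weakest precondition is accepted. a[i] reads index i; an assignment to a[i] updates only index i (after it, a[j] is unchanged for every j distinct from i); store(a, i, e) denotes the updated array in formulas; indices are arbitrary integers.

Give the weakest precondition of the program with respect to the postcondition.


Working backward. After the program, the postcondition (3*acc = 9 → vec[m] - 2 > -3) ∨ (¬(3*a[2] ≤ 3)) must hold; in canonical form it is (3*acc = 9 → vec[m] > -1) ∨ (¬(3*a[2] ≤ 3)).
Before skip: (3*acc = 9 → vec[m] > -1) ∨ (¬(3*a[2] ≤ 3))
Before a[3] := 2*n + 3: (3*acc = 9 → vec[m] > -1) ∨ (¬(3*a[2] ≤ 3))
Before tot := a[m + 3] - 2: (3*acc = 9 → vec[m] > -1) ∨ (¬(3*a[2] ≤ 3))
Before a[g] := 2*g + m: (3*acc = 9 → vec[m] > -1) ∨ (¬(3*store(a, g, 2*g + m)[2] ≤ 3))
Answer: WP = (3*acc = 9 → vec[m] > -1) ∨ (¬(3*store(a, g, 2*g + m)[2] ≤ 3))


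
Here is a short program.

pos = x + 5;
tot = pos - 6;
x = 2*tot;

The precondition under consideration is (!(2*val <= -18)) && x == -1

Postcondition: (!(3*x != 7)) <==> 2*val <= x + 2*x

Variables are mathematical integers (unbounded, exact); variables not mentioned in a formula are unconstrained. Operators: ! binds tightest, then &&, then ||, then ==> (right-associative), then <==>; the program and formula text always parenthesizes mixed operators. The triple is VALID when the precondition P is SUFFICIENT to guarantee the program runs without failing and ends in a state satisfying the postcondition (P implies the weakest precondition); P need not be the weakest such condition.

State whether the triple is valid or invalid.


Working backward. After the program, the postcondition (!(3*x != 7)) <==> 2*val <= x + 2*x must hold; in canonical form it is (!(3*x != 7)) <==> 2*val <= 3*x.
Before x := 2*tot: (!(6*tot != 7)) <==> 2*val <= 6*tot
Before tot := pos - 6: (!(6*pos != 43)) <==> 2*val <= 6*pos - 36
Before pos := x + 5: (!(6*x != 13)) <==> 2*val <= 6*x - 6
The weakest precondition is (!(6*x != 13)) <==> 2*val <= 6*x - 6.
Check whether (!(2*val <= -18)) && x == -1 implies it.
Countermodel: at the initial state val = -8, x = -1, the precondition holds but the weakest precondition fails.
Answer: invalid


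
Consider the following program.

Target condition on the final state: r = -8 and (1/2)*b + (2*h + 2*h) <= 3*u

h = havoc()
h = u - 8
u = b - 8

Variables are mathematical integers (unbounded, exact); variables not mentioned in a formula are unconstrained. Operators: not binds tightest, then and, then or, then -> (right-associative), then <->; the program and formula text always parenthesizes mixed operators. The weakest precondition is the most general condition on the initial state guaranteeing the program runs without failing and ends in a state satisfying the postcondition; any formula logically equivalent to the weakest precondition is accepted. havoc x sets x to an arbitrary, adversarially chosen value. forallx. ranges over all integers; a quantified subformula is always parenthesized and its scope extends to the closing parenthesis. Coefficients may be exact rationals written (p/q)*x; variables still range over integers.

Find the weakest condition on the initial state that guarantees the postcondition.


Working backward. After the program, the postcondition r = -8 and (1/2)*b + (2*h + 2*h) <= 3*u must hold; in canonical form it is r = -8 and (1/2)*b + 4*h <= 3*u.
Before u := b - 8: r = -8 and 4*h <= (5/2)*b - 24
Before h := u - 8: r = -8 and 4*u <= (5/2)*b + 8
Before havoc h: r = -8 and 4*u <= (5/2)*b + 8
Answer: WP = r = -8 and 4*u <= (5/2)*b + 8


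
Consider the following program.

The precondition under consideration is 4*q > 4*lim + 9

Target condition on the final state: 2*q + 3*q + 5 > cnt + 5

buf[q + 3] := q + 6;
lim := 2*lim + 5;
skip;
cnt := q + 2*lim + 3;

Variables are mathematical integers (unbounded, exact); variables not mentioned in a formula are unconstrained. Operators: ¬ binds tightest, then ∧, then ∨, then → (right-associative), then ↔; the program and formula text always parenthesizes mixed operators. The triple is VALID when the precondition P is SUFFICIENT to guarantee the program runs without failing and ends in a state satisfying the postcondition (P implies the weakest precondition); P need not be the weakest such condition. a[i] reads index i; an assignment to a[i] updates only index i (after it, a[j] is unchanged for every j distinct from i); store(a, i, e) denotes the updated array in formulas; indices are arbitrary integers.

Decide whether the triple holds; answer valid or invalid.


Working backward. After the program, the postcondition 2*q + 3*q + 5 > cnt + 5 must hold; in canonical form it is 5*q > cnt.
Before cnt := q + 2*lim + 3: 4*q > 2*lim + 3
Before skip: 4*q > 2*lim + 3
Before lim := 2*lim + 5: 4*q > 4*lim + 13
Before buf[q + 3] := q + 6: 4*q > 4*lim + 13
The weakest precondition is 4*q > 4*lim + 13.
Check whether 4*q > 4*lim + 9 implies it.
Countermodel: at the initial state lim = 0, q = 3, the precondition holds but the weakest precondition fails.
Answer: invalid


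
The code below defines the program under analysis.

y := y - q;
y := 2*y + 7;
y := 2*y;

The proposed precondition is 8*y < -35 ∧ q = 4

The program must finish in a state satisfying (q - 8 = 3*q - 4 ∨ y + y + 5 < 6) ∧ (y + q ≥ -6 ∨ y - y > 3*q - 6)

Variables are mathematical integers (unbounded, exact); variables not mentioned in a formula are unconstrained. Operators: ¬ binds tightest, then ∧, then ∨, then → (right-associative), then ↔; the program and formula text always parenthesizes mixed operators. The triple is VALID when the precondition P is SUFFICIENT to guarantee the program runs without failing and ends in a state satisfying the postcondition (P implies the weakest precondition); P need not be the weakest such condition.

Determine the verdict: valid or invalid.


Working backward. After the program, the postcondition (q - 8 = 3*q - 4 ∨ y + y + 5 < 6) ∧ (y + q ≥ -6 ∨ y - y > 3*q - 6) must hold; in canonical form it is (2*q = -4 ∨ 2*y < 1) ∧ (q + y ≥ -6 ∨ 3*q < 6).
Before y := 2*y: (2*q = -4 ∨ 4*y < 1) ∧ (q + 2*y ≥ -6 ∨ 3*q < 6)
Before y := 2*y + 7: (2*q = -4 ∨ 8*y < -27) ∧ (q + 4*y ≥ -20 ∨ 3*q < 6)
Before y := y - q: (2*q = -4 ∨ 8*y < 8*q - 27) ∧ (4*y ≥ 3*q - 20 ∨ 3*q < 6)
The weakest precondition is (2*q = -4 ∨ 8*y < 8*q - 27) ∧ (4*y ≥ 3*q - 20 ∨ 3*q < 6).
Check whether 8*y < -35 ∧ q = 4 implies it.
Countermodel: at the initial state q = 4, y = -5, the precondition holds but the weakest precondition fails.
Answer: invalid


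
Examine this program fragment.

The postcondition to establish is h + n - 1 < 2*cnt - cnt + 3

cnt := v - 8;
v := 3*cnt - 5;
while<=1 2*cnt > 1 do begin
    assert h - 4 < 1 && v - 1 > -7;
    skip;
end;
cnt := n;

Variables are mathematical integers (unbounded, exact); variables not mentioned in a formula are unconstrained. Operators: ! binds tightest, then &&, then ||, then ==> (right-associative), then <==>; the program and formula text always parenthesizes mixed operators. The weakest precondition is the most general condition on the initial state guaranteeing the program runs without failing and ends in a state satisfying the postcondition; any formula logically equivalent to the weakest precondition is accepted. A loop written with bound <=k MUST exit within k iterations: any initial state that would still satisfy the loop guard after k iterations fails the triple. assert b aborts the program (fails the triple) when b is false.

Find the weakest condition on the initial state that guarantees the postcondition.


Working backward. After the program, the postcondition h + n - 1 < 2*cnt - cnt + 3 must hold; in canonical form it is h + n < cnt + 4.
Before cnt := n: h < 4
Before the loop (bound <=1), unroll the exhaustion recursion (WP_0 = exit-now case; WP_j = one more guarded iteration, up to j = 1):
  WP_0: (!(2*cnt > 1)) && h < 4
  WP_1: (2*cnt > 1 ==> (h < 5 && v > -6 && (!(2*cnt > 1)) && h < 4)) && ((!(2*cnt > 1)) ==> h < 4)
So before the loop: (2*cnt > 1 ==> (h < 5 && v > -6 && (!(2*cnt > 1)) && h < 4)) && ((!(2*cnt > 1)) ==> h < 4)
Before v := 3*cnt - 5: (2*cnt > 1 ==> (h < 5 && 3*cnt > -1 && (!(2*cnt > 1)) && h < 4)) && ((!(2*cnt > 1)) ==> h < 4)
Before cnt := v - 8: (2*v > 17 ==> (h < 5 && 3*v > 23 && (!(2*v > 17)) && h < 4)) && ((!(2*v > 17)) ==> h < 4)
Answer: WP = (2*v > 17 ==> (h < 5 && 3*v > 23 && (!(2*v > 17)) && h < 4)) && ((!(2*v > 17)) ==> h < 4)


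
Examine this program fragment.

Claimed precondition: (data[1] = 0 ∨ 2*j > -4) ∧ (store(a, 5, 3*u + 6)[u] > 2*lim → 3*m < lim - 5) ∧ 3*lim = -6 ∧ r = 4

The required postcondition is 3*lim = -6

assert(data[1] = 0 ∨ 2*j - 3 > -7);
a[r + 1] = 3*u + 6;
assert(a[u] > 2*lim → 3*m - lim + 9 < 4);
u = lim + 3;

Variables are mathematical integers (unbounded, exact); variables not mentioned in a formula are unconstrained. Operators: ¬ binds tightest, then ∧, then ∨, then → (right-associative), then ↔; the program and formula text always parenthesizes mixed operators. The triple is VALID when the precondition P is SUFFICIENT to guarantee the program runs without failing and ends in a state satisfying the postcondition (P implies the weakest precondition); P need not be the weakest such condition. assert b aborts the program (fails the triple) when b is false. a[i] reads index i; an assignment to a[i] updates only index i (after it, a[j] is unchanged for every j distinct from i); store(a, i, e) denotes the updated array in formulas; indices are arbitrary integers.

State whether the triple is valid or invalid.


Working backward. After the program, 3*lim = -6 must hold.
Before u := lim + 3: 3*lim = -6
Before assert a[u] > 2*lim → 3*m - lim + 9 < 4: (a[u] > 2*lim → 3*m < lim - 5) ∧ 3*lim = -6
Before a[r + 1] := 3*u + 6: (store(a, r + 1, 3*u + 6)[u] > 2*lim → 3*m < lim - 5) ∧ 3*lim = -6
Before assert data[1] = 0 ∨ 2*j - 3 > -7: (data[1] = 0 ∨ 2*j > -4) ∧ (store(a, r + 1, 3*u + 6)[u] > 2*lim → 3*m < lim - 5) ∧ 3*lim = -6
The weakest precondition is (data[1] = 0 ∨ 2*j > -4) ∧ (store(a, r + 1, 3*u + 6)[u] > 2*lim → 3*m < lim - 5) ∧ 3*lim = -6.
Check whether (data[1] = 0 ∨ 2*j > -4) ∧ (store(a, 5, 3*u + 6)[u] > 2*lim → 3*m < lim - 5) ∧ 3*lim = -6 ∧ r = 4 implies it.
Every state satisfying the precondition satisfies the weakest precondition: the implication holds.
Answer: valid


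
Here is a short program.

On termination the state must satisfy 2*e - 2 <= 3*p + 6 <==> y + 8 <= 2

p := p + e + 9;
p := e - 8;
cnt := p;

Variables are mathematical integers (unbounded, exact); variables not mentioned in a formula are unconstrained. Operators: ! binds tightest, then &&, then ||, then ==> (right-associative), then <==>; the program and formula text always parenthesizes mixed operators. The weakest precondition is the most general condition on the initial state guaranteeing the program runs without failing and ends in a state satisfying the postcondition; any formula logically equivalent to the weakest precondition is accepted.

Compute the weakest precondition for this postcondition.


Working backward. After the program, the postcondition 2*e - 2 <= 3*p + 6 <==> y + 8 <= 2 must hold; in canonical form it is 2*e <= 3*p + 8 <==> y <= -6.
Before cnt := p: 2*e <= 3*p + 8 <==> y <= -6
Before p := e - 8: e >= 16 <==> y <= -6
Before p := p + e + 9: e >= 16 <==> y <= -6
Answer: WP = e >= 16 <==> y <= -6


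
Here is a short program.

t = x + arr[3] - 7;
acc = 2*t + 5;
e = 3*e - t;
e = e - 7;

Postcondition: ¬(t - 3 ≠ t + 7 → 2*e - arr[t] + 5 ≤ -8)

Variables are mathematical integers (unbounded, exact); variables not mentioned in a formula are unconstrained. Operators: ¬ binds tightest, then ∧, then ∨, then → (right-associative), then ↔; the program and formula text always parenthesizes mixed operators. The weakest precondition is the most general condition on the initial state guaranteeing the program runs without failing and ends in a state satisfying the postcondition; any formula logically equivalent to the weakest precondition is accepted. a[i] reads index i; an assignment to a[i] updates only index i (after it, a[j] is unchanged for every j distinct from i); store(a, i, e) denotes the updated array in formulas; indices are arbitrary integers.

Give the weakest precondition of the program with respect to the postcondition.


Working backward. After the program, the postcondition ¬(t - 3 ≠ t + 7 → 2*e - arr[t] + 5 ≤ -8) must hold; in canonical form it is ¬(2*e ≤ arr[t] - 13).
Before e := e - 7: ¬(2*e ≤ arr[t] + 1)
Before e := 3*e - t: ¬(6*e ≤ arr[t] + 2*t + 1)
Before acc := 2*t + 5: ¬(6*e ≤ arr[t] + 2*t + 1)
Before t := x + arr[3] - 7: ¬(6*e ≤ 2*arr[3] + arr[arr[3] + x - 7] + 2*x - 13)
Answer: WP = ¬(6*e ≤ 2*arr[3] + arr[arr[3] + x - 7] + 2*x - 13)


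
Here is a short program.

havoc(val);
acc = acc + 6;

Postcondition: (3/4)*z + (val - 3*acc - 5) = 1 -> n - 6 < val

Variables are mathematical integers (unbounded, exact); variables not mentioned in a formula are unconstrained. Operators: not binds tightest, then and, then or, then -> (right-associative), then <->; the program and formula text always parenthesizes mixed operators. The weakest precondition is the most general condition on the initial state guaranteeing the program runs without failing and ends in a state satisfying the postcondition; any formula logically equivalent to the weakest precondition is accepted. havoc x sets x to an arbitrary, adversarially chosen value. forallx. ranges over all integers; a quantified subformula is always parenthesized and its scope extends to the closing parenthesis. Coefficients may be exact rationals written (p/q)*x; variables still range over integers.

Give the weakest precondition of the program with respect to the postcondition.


Working backward. After the program, the postcondition (3/4)*z + (val - 3*acc - 5) = 1 -> n - 6 < val must hold; in canonical form it is val + (3/4)*z = 3*acc + 6 -> n < val + 6.
Before acc := acc + 6: val + (3/4)*z = 3*acc + 24 -> n < val + 6
Before havoc val: forall val_1. (val_1 + (3/4)*z = 3*acc + 24 -> n < val_1 + 6)
Answer: WP = forall val_1. (val_1 + (3/4)*z = 3*acc + 24 -> n < val_1 + 6)


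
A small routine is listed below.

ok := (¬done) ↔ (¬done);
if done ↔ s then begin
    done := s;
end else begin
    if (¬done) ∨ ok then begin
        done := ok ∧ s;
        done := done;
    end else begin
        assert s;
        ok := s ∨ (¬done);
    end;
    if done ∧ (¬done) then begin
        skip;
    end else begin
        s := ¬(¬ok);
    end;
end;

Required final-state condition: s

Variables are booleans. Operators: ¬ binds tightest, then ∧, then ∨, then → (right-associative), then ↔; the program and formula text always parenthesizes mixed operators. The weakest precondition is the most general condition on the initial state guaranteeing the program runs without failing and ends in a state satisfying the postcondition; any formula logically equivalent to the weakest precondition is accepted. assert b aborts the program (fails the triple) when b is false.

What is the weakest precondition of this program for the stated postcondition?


Working backward. After the program, s must hold.
Then branch requires s; else branch requires (((¬done) ∨ ok) → (((ok ∧ s ∧ (¬(ok ∧ s))) → s) ∧ ((¬(ok ∧ s ∧ (¬(ok ∧ s)))) → ok))) ∧ ((¬((¬done) ∨ ok)) → (s ∧ (s ∨ (¬done)))).
Before the if: ((done ↔ s) → s) ∧ ((¬(done ↔ s)) → ((((¬done) ∨ ok) → (((ok ∧ s ∧ (¬(ok ∧ s))) → s) ∧ ((¬(ok ∧ s ∧ (¬(ok ∧ s)))) → ok))) ∧ ((¬((¬done) ∨ ok)) → (s ∧ (s ∨ (¬done))))))
Before ok := (¬done) ↔ (¬done): (done ↔ s) → s
Answer: WP = (done ↔ s) → s


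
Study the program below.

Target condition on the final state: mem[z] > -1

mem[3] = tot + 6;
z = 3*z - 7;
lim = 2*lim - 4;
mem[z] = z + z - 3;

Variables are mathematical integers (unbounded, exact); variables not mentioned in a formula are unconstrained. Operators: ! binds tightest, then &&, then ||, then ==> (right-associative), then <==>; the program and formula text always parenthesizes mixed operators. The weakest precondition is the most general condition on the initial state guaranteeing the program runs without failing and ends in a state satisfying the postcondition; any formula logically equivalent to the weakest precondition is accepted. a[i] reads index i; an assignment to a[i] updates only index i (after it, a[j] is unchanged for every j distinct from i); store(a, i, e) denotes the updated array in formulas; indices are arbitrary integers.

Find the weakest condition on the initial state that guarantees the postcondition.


Working backward. After the program, mem[z] > -1 must hold.
Before mem[z] := z + z - 3: store(mem, z, 2*z - 3)[z] > -1
Before lim := 2*lim - 4: store(mem, z, 2*z - 3)[z] > -1
Before z := 3*z - 7: store(mem, 3*z - 7, 6*z - 17)[3*z - 7] > -1
Before mem[3] := tot + 6: store(store(mem, 3, tot + 6), 3*z - 7, 6*z - 17)[3*z - 7] > -1
Answer: WP = store(store(mem, 3, tot + 6), 3*z - 7, 6*z - 17)[3*z - 7] > -1


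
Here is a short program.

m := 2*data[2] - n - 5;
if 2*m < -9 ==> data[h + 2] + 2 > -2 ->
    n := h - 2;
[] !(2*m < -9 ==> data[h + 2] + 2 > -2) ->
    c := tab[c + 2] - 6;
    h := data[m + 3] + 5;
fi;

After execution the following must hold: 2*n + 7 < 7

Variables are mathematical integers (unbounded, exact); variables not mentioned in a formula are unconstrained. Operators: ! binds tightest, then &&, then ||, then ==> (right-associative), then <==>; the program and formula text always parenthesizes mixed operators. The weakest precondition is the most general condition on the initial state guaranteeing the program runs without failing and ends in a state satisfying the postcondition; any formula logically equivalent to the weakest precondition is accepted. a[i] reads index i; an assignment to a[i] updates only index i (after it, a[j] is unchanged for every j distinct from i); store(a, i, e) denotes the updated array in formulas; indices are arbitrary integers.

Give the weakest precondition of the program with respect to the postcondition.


Working backward. After the program, the postcondition 2*n + 7 < 7 must hold; in canonical form it is 2*n < 0.
Then branch requires 2*h < 4; else branch requires 2*n < 0.
Before the if: ((2*m < -9 ==> data[h + 2] > -4) ==> 2*h < 4) && ((!(2*m < -9 ==> data[h + 2] > -4)) ==> 2*n < 0)
Before m := 2*data[2] - n - 5: ((4*data[2] < 2*n + 1 ==> data[h + 2] > -4) ==> 2*h < 4) && ((!(4*data[2] < 2*n + 1 ==> data[h + 2] > -4)) ==> 2*n < 0)
Answer: WP = ((4*data[2] < 2*n + 1 ==> data[h + 2] > -4) ==> 2*h < 4) && ((!(4*data[2] < 2*n + 1 ==> data[h + 2] > -4)) ==> 2*n < 0)


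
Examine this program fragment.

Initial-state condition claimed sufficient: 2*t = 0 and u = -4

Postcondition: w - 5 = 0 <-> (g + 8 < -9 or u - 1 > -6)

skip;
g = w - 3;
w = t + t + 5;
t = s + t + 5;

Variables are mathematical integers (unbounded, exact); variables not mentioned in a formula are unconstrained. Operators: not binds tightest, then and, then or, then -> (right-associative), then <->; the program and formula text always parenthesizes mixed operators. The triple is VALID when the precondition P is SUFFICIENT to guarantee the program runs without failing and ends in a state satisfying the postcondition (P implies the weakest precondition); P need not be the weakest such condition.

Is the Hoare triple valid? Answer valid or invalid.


Working backward. After the program, the postcondition w - 5 = 0 <-> (g + 8 < -9 or u - 1 > -6) must hold; in canonical form it is w = 5 <-> (g < -17 or u > -5).
Before t := s + t + 5: w = 5 <-> (g < -17 or u > -5)
Before w := t + t + 5: 2*t = 0 <-> (g < -17 or u > -5)
Before g := w - 3: 2*t = 0 <-> (w < -14 or u > -5)
Before skip: 2*t = 0 <-> (w < -14 or u > -5)
The weakest precondition is 2*t = 0 <-> (w < -14 or u > -5).
Check whether 2*t = 0 and u = -4 implies it.
Every state satisfying the precondition satisfies the weakest precondition: the implication holds.
Answer: valid


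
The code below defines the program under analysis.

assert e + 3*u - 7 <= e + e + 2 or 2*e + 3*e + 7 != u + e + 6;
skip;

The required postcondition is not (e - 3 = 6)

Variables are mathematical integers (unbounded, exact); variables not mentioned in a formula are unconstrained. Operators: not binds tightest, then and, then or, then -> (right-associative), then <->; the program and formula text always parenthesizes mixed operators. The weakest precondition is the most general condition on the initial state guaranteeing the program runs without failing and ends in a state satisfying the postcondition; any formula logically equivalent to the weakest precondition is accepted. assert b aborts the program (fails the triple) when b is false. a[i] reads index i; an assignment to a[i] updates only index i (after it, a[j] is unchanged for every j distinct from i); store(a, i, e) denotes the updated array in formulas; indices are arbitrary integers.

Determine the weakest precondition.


Working backward. After the program, the postcondition not (e - 3 = 6) must hold; in canonical form it is not (e = 9).
Before skip: not (e = 9)
Before assert e + 3*u - 7 <= e + e + 2 or 2*e + 3*e + 7 != u + e + 6: (3*u <= e + 9 or 4*e != u - 1) and (not (e = 9))
Answer: WP = (3*u <= e + 9 or 4*e != u - 1) and (not (e = 9))


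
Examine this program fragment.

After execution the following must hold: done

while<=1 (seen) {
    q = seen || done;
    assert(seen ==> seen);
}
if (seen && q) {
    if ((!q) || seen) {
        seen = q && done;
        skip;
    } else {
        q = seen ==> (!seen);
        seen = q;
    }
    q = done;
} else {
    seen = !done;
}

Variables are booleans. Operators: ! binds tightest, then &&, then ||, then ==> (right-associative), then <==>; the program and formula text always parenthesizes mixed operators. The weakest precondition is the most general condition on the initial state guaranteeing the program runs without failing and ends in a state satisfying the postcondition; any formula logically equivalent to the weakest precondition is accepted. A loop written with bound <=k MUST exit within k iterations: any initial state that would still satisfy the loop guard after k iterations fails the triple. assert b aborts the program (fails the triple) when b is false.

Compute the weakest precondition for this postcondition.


Working backward. After the program, done must hold.
Then branch requires (((!q) || seen) ==> done) && ((!((!q) || seen)) ==> done); else branch requires done.
Before the if: ((seen && q) ==> ((((!q) || seen) ==> done) && ((!((!q) || seen)) ==> done))) && ((!(seen && q)) ==> done)
Before the loop (bound <=1), unroll the exhaustion recursion (WP_0 = exit-now case; WP_j = one more guarded iteration, up to j = 1):
  WP_0: (!seen) && ((seen && q) ==> ((((!q) || seen) ==> done) && ((!((!q) || seen)) ==> done))) && ((!(seen && q)) ==> done)
  WP_1: (seen ==> ((!seen) && ((seen && (seen || done)) ==> ((((!(seen || done)) || seen) ==> done) && ((!((!(seen || done)) || seen)) ==> done))) && ((!(seen && (seen || done))) ==> done))) && ((!seen) ==> (((seen && q) ==> ((((!q) || seen) ==> done) && ((!((!q) || seen)) ==> done))) && ((!(seen && q)) ==> done)))
So before the loop: (seen ==> ((!seen) && ((seen && (seen || done)) ==> ((((!(seen || done)) || seen) ==> done) && ((!((!(seen || done)) || seen)) ==> done))) && ((!(seen && (seen || done))) ==> done))) && ((!seen) ==> (((seen && q) ==> ((((!q) || seen) ==> done) && ((!((!q) || seen)) ==> done))) && ((!(seen && q)) ==> done)))
Answer: WP = (seen ==> ((!seen) && ((seen && (seen || done)) ==> ((((!(seen || done)) || seen) ==> done) && ((!((!(seen || done)) || seen)) ==> done))) && ((!(seen && (seen || done))) ==> done))) && ((!seen) ==> (((seen && q) ==> ((((!q) || seen) ==> done) && ((!((!q) || seen)) ==> done))) && ((!(seen && q)) ==> done)))


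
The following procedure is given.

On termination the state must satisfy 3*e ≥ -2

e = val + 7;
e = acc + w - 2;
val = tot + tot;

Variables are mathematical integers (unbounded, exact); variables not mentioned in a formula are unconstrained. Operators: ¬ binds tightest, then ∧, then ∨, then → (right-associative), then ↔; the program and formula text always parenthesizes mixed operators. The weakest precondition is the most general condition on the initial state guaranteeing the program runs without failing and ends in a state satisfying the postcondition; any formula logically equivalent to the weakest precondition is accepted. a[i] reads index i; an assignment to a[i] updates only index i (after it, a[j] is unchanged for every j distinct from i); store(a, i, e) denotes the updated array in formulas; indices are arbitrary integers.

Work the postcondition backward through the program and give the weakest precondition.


Working backward. After the program, 3*e ≥ -2 must hold.
Before val := tot + tot: 3*e ≥ -2
Before e := acc + w - 2: 3*acc + 3*w ≥ 4
Before e := val + 7: 3*acc + 3*w ≥ 4
Answer: WP = 3*acc + 3*w ≥ 4


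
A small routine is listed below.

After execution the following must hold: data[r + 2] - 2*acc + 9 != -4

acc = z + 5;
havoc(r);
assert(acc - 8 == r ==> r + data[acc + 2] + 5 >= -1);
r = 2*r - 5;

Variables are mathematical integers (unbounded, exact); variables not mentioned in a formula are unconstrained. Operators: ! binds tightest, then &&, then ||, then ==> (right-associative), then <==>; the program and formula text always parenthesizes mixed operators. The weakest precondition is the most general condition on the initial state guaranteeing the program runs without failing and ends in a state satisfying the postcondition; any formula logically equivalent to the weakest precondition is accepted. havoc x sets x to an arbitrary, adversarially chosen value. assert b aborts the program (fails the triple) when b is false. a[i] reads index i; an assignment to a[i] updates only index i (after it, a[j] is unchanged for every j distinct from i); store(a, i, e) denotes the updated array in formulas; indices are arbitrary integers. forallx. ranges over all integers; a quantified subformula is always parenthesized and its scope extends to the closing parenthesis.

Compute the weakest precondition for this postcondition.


Working backward. After the program, the postcondition data[r + 2] - 2*acc + 9 != -4 must hold; in canonical form it is data[r + 2] != 2*acc - 13.
Before r := 2*r - 5: data[2*r - 3] != 2*acc - 13
Before assert acc - 8 == r ==> r + data[acc + 2] + 5 >= -1: (acc == r + 8 ==> data[acc + 2] + r >= -6) && data[2*r - 3] != 2*acc - 13
Before havoc r: forall r_1. ((acc == r_1 + 8 ==> data[acc + 2] + r_1 >= -6) && data[2*r_1 - 3] != 2*acc - 13)
Before acc := z + 5: forall r_1. ((z == r_1 + 3 ==> data[z + 7] + r_1 >= -6) && data[2*r_1 - 3] != 2*z - 3)
Answer: WP = forall r_1. ((z == r_1 + 3 ==> data[z + 7] + r_1 >= -6) && data[2*r_1 - 3] != 2*z - 3)


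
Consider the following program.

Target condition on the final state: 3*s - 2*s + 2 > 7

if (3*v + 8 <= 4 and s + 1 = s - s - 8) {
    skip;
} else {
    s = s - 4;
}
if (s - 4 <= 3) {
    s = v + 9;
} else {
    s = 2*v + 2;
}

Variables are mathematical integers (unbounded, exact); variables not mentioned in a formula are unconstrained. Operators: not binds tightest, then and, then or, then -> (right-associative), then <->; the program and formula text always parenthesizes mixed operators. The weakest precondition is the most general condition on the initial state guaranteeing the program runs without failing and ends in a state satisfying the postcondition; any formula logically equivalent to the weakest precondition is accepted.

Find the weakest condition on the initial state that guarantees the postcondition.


Working backward. After the program, the postcondition 3*s - 2*s + 2 > 7 must hold; in canonical form it is s > 5.
Then branch requires v > -4; else branch requires 2*v > 3.
Before the if: (s <= 7 -> v > -4) and ((not (s <= 7)) -> 2*v > 3)
Then branch requires (s <= 7 -> v > -4) and ((not (s <= 7)) -> 2*v > 3); else branch requires (s <= 11 -> v > -4) and ((not (s <= 11)) -> 2*v > 3).
Before the if: ((3*v <= -4 and s = -9) -> ((s <= 7 -> v > -4) and ((not (s <= 7)) -> 2*v > 3))) and ((not (3*v <= -4 and s = -9)) -> ((s <= 11 -> v > -4) and ((not (s <= 11)) -> 2*v > 3)))
Answer: WP = ((3*v <= -4 and s = -9) -> ((s <= 7 -> v > -4) and ((not (s <= 7)) -> 2*v > 3))) and ((not (3*v <= -4 and s = -9)) -> ((s <= 11 -> v > -4) and ((not (s <= 11)) -> 2*v > 3)))


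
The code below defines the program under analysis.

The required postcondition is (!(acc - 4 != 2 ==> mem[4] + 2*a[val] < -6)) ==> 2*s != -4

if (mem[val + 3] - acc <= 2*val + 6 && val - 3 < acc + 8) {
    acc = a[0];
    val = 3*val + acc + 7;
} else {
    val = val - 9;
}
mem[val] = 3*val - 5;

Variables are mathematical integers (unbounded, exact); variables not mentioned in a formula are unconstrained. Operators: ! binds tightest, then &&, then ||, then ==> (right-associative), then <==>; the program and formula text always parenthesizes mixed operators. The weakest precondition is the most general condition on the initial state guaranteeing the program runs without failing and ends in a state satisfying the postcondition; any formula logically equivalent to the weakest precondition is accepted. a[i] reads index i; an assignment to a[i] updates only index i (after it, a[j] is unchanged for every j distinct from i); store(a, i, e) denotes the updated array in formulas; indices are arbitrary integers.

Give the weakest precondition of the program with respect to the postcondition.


Working backward. After the program, the postcondition (!(acc - 4 != 2 ==> mem[4] + 2*a[val] < -6)) ==> 2*s != -4 must hold; in canonical form it is (!(acc != 6 ==> 2*a[val] + mem[4] < -6)) ==> 2*s != -4.
Before mem[val] := 3*val - 5: (!(acc != 6 ==> 2*a[val] + store(mem, val, 3*val - 5)[4] < -6)) ==> 2*s != -4
Then branch requires (!(a[0] != 6 ==> 2*a[a[0] + 3*val + 7] + store(mem, a[0] + 3*val + 7, 3*a[0] + 9*val + 16)[4] < -6)) ==> 2*s != -4; else branch requires (!(acc != 6 ==> 2*a[val - 9] + store(mem, val - 9, 3*val - 32)[4] < -6)) ==> 2*s != -4.
Before the if: ((mem[val + 3] <= acc + 2*val + 6 && val < acc + 11) ==> ((!(a[0] != 6 ==> 2*a[a[0] + 3*val + 7] + store(mem, a[0] + 3*val + 7, 3*a[0] + 9*val + 16)[4] < -6)) ==> 2*s != -4)) && ((!(mem[val + 3] <= acc + 2*val + 6 && val < acc + 11)) ==> ((!(acc != 6 ==> 2*a[val - 9] + store(mem, val - 9, 3*val - 32)[4] < -6)) ==> 2*s != -4))
Answer: WP = ((mem[val + 3] <= acc + 2*val + 6 && val < acc + 11) ==> ((!(a[0] != 6 ==> 2*a[a[0] + 3*val + 7] + store(mem, a[0] + 3*val + 7, 3*a[0] + 9*val + 16)[4] < -6)) ==> 2*s != -4)) && ((!(mem[val + 3] <= acc + 2*val + 6 && val < acc + 11)) ==> ((!(acc != 6 ==> 2*a[val - 9] + store(mem, val - 9, 3*val - 32)[4] < -6)) ==> 2*s != -4))


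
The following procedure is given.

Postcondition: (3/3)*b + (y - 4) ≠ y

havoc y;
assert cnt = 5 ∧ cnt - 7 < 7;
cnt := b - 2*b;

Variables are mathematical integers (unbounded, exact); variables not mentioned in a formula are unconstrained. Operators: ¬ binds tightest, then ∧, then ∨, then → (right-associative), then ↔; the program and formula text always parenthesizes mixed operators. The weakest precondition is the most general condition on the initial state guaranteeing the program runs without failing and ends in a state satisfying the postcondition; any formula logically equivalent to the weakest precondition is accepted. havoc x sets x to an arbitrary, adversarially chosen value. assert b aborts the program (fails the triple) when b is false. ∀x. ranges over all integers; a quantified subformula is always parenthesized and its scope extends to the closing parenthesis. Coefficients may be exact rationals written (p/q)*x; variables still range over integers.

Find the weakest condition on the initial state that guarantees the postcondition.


Working backward. After the program, the postcondition (3/3)*b + (y - 4) ≠ y must hold; in canonical form it is b ≠ 4.
Before cnt := b - 2*b: b ≠ 4
Before assert cnt = 5 ∧ cnt - 7 < 7: cnt = 5 ∧ cnt < 14 ∧ b ≠ 4
Before havoc y: cnt = 5 ∧ cnt < 14 ∧ b ≠ 4
Answer: WP = cnt = 5 ∧ cnt < 14 ∧ b ≠ 4


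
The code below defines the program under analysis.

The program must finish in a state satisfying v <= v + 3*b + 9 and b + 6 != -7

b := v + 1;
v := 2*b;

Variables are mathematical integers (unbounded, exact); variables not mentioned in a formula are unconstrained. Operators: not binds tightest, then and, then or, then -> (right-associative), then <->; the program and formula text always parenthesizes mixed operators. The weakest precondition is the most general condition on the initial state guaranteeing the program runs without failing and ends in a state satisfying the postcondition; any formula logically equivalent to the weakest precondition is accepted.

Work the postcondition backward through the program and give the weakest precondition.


Working backward. After the program, the postcondition v <= v + 3*b + 9 and b + 6 != -7 must hold; in canonical form it is 3*b >= -9 and b != -13.
Before v := 2*b: 3*b >= -9 and b != -13
Before b := v + 1: 3*v >= -12 and v != -14
Answer: WP = 3*v >= -12 and v != -14


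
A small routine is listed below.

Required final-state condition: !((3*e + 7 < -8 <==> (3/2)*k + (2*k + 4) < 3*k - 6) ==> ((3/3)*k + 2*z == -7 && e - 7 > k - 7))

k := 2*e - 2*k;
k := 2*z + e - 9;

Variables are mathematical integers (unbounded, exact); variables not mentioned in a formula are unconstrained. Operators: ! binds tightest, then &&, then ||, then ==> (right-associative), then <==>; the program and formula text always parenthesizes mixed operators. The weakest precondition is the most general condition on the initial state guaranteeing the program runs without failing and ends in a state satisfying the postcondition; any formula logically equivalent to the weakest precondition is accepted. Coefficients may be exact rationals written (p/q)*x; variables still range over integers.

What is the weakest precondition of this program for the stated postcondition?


Working backward. After the program, the postcondition !((3*e + 7 < -8 <==> (3/2)*k + (2*k + 4) < 3*k - 6) ==> ((3/3)*k + 2*z == -7 && e - 7 > k - 7)) must hold; in canonical form it is !((3*e < -15 <==> (1/2)*k < -10) ==> (k + 2*z == -7 && e > k)).
Before k := 2*z + e - 9: !((3*e < -15 <==> (1/2)*e + z < -11/2) ==> (e + 4*z == 2 && 2*z < 9))
Before k := 2*e - 2*k: !((3*e < -15 <==> (1/2)*e + z < -11/2) ==> (e + 4*z == 2 && 2*z < 9))
Answer: WP = !((3*e < -15 <==> (1/2)*e + z < -11/2) ==> (e + 4*z == 2 && 2*z < 9))


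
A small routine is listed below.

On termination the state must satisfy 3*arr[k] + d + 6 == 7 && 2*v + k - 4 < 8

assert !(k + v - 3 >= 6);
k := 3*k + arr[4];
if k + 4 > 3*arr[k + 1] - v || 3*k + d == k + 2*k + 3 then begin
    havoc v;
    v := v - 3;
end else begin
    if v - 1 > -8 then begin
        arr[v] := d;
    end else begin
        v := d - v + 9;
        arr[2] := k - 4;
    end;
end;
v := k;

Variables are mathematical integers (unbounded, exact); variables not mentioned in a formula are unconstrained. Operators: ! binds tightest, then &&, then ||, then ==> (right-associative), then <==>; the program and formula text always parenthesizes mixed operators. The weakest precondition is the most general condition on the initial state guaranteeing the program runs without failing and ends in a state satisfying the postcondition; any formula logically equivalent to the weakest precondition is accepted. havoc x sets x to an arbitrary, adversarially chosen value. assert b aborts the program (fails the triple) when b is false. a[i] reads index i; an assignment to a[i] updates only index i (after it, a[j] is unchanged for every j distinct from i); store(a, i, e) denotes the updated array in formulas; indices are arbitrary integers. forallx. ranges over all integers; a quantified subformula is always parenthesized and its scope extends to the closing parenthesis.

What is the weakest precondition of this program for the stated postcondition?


Working backward. After the program, the postcondition 3*arr[k] + d + 6 == 7 && 2*v + k - 4 < 8 must hold; in canonical form it is 3*arr[k] + d == 1 && k + 2*v < 12.
Before v := k: 3*arr[k] + d == 1 && 3*k < 12
Then branch requires 3*arr[k] + d == 1 && 3*k < 12; else branch requires (v > -7 ==> (3*store(arr, v, d)[k] + d == 1 && 3*k < 12)) && ((!(v > -7)) ==> (3*store(arr, 2, k - 4)[k] + d == 1 && 3*k < 12)).
Before the if: ((k + v > 3*arr[k + 1] - 4 || d == 3) ==> (3*arr[k] + d == 1 && 3*k < 12)) && ((!(k + v > 3*arr[k + 1] - 4 || d == 3)) ==> ((v > -7 ==> (3*store(arr, v, d)[k] + d == 1 && 3*k < 12)) && ((!(v > -7)) ==> (3*store(arr, 2, k - 4)[k] + d == 1 && 3*k < 12))))
Before k := 3*k + arr[4]: ((arr[4] + 3*k + v > 3*arr[arr[4] + 3*k + 1] - 4 || d == 3) ==> (3*arr[arr[4] + 3*k] + d == 1 && 3*arr[4] + 9*k < 12)) && ((!(arr[4] + 3*k + v > 3*arr[arr[4] + 3*k + 1] - 4 || d == 3)) ==> ((v > -7 ==> (3*store(arr, v, d)[arr[4] + 3*k] + d == 1 && 3*arr[4] + 9*k < 12)) && ((!(v > -7)) ==> (3*store(arr, 2, arr[4] + 3*k - 4)[arr[4] + 3*k] + d == 1 && 3*arr[4] + 9*k < 12))))
Before assert !(k + v - 3 >= 6): (!(k + v >= 9)) && ((arr[4] + 3*k + v > 3*arr[arr[4] + 3*k + 1] - 4 || d == 3) ==> (3*arr[arr[4] + 3*k] + d == 1 && 3*arr[4] + 9*k < 12)) && ((!(arr[4] + 3*k + v > 3*arr[arr[4] + 3*k + 1] - 4 || d == 3)) ==> ((v > -7 ==> (3*store(arr, v, d)[arr[4] + 3*k] + d == 1 && 3*arr[4] + 9*k < 12)) && ((!(v > -7)) ==> (3*store(arr, 2, arr[4] + 3*k - 4)[arr[4] + 3*k] + d == 1 && 3*arr[4] + 9*k < 12))))
Answer: WP = (!(k + v >= 9)) && ((arr[4] + 3*k + v > 3*arr[arr[4] + 3*k + 1] - 4 || d == 3) ==> (3*arr[arr[4] + 3*k] + d == 1 && 3*arr[4] + 9*k < 12)) && ((!(arr[4] + 3*k + v > 3*arr[arr[4] + 3*k + 1] - 4 || d == 3)) ==> ((v > -7 ==> (3*store(arr, v, d)[arr[4] + 3*k] + d == 1 && 3*arr[4] + 9*k < 12)) && ((!(v > -7)) ==> (3*store(arr, 2, arr[4] + 3*k - 4)[arr[4] + 3*k] + d == 1 && 3*arr[4] + 9*k < 12))))
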